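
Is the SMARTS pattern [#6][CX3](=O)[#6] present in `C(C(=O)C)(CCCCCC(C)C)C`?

Yes

The pattern [#6][CX3](=O)[#6] describes a carbonyl carbon (no H) flanked by two carbons — a ketone.
The molecule carries an acetyl/ketone group (-C(=O)CH3), whose atoms satisfy every constraint of the query, so the pattern matches.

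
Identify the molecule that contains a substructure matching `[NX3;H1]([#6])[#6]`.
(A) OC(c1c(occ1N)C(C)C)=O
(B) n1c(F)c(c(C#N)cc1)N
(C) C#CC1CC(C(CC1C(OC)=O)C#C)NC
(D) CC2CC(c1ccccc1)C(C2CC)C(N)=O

C

[NX3;H1]([#6])[#6] describes a trivalent nitrogen with one H, bonded to two carbons (a secondary amine).
(A) has a primary amino group (-NH2) but the nitrogen has H2 and only one carbon neighbour.
(B) has a primary amino group (-NH2) but the nitrogen has H2 and only one carbon neighbour.
(C) contains an N-methylamino group (-NHCH3), which satisfies every atom and bond constraint.
(D) has a primary amide (-C(=O)NH2) but the -C(=O)NH2 nitrogen has H2, not H1.
So the answer is (C).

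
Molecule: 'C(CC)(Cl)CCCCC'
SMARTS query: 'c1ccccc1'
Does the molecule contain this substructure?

No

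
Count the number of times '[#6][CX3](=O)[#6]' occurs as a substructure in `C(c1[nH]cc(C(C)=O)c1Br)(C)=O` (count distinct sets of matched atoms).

2

[#6][CX3](=O)[#6] is the SMARTS for a ketone: a carbonyl carbon (no H) flanked by two carbons.
The molecule carries 2 separate instances of an acetyl/ketone group (-C(=O)CH3) meeting every constraint; each maps to a distinct set of atoms, giving 2 matches.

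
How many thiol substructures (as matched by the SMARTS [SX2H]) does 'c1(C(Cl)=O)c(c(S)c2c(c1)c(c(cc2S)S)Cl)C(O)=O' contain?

[SX2H] is the SMARTS for a thiol: an aliphatic sulfur with two connections, one being H.
The molecule carries 3 separate instances of a thiol (-SH) meeting every constraint; each maps to a distinct set of atoms, giving 3 matches.

3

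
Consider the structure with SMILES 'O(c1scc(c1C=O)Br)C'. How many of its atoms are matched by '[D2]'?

4

The query [D2] means: atom with exactly two heavy-atom neighbours.
Check the 10 heavy atoms by environment: 1× s (aromatic, D2) → match; 1× c (aromatic, D2) → match; 3× c (aromatic, D3) → no; 1× O (D2) → match; 1× C (D1) → no; 1× C (D2) → match; 1× O (D1) → no; 1× Br (D1) → no.
Summing the matching environments: 1 + 1 + 1 + 1 = 4 matching atoms.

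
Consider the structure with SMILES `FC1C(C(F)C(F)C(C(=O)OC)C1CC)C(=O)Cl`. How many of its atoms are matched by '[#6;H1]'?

The query [#6;H1] means: any carbon bearing exactly one hydrogen.
Check the 18 heavy atoms by environment: 6× C (H1) → match; 2× C (H0) → no; 3× O (H0) → no; 1× Cl (H0) → no; 2× C (H3) → no; 3× F (H0) → no; 1× C (H2) → no.
That gives 6 matching atoms.

6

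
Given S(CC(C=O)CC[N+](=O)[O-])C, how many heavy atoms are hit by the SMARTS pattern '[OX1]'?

3

The query [OX1] means: aliphatic oxygen with one total connection — typically a carbonyl =O or an oxide.
Check the 11 heavy atoms by environment: 5× C (X4) → no; 1× N (charge +1, X3) → no; 1× O (charge -1, X1) → match; 2× O (X1) → match; 1× C (X3) → no; 1× S (X2) → no.
Summing the matching environments: 1 + 2 = 3 matching atoms.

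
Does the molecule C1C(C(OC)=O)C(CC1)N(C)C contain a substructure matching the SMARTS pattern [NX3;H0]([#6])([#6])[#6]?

Yes

The pattern [NX3;H0]([#6])([#6])[#6] describes a trivalent nitrogen with no H, bonded to three carbons — a tertiary amine.
The molecule carries a dimethylamino group (-N(CH3)2), whose atoms satisfy every constraint of the query, so the pattern matches.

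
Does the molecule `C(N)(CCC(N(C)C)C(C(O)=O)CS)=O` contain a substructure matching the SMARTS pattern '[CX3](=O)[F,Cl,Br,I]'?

No

The pattern [CX3](=O)[F,Cl,Br,I] describes a carbonyl carbon bonded to a halogen — an acyl halide.
The closest candidate here is a carboxylic acid group (-C(=O)OH), but the carbonyl is bonded to -OH, not to a halogen. No other fragment satisfies the full query, so there is no match.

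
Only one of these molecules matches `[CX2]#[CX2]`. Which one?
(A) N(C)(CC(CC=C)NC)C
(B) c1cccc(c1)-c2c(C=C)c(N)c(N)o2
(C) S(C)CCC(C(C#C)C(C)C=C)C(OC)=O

[CX2]#[CX2] describes a carbon-carbon triple bond (an alkyne).
(A) has a vinyl group (-CH=CH2) but the C=C is a double bond; both carbons are CX3, not CX2.
(B) has a vinyl group (-CH=CH2) but the C=C is a double bond; both carbons are CX3, not CX2.
(C) contains an ethynyl group (-C#CH), which satisfies every atom and bond constraint.
So the answer is (C).

C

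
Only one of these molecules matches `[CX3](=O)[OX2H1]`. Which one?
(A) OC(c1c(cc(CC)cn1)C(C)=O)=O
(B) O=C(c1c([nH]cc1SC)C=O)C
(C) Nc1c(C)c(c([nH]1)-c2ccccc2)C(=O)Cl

A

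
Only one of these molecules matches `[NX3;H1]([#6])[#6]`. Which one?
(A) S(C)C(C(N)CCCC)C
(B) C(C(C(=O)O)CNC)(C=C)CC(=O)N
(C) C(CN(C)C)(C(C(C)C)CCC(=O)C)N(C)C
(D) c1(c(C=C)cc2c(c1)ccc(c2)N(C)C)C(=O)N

B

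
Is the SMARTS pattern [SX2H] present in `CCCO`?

No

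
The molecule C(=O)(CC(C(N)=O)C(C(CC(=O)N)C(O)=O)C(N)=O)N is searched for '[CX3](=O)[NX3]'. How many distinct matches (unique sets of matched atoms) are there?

4

[CX3](=O)[NX3] is the SMARTS for an amide: a carbonyl carbon bonded to a trivalent nitrogen.
The molecule carries 4 separate instances of a primary amide (-C(=O)NH2) meeting every constraint; each maps to a distinct set of atoms, giving 4 matches.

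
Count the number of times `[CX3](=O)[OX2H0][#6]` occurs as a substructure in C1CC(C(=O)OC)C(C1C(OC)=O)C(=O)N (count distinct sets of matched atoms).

2

[CX3](=O)[OX2H0][#6] is the SMARTS for an ester: a carbonyl carbon bonded to an oxygen that is itself bonded to carbon (no H on that O).
The molecule carries 2 separate instances of a methyl-ester group (-C(=O)OCH3) meeting every constraint; each maps to a distinct set of atoms, giving 2 matches.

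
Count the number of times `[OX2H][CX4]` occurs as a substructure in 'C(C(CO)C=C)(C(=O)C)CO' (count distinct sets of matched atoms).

[OX2H][CX4] is the SMARTS for an aliphatic alcohol: a hydroxyl oxygen bound to an sp3 (X4) carbon.
The molecule carries 2 separate instances of a hydroxyl group (-OH) meeting every constraint; each maps to a distinct set of atoms, giving 2 matches.

2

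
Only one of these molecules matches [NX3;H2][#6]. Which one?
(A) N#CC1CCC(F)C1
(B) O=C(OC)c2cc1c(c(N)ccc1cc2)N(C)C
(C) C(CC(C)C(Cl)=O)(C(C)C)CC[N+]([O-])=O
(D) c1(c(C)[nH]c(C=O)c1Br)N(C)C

[NX3;H2][#6] describes a trivalent nitrogen with two H attached to carbon (a primary amine).
(A) has a nitrile (-C#N) but the nitrogen is NX1 (triple-bonded), not NX3 with two H.
(B) contains a primary amino group (-NH2), which satisfies every atom and bond constraint.
(C) has a nitro group (-[N+](=O)[O-]) but the nitrogen is [N+] with no H, not NX3H2.
(D) has a dimethylamino group (-N(CH3)2) but the nitrogen has H0, not H2.
So the answer is (B).

B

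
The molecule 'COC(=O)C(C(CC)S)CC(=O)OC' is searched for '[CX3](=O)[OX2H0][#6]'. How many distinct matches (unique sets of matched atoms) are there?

2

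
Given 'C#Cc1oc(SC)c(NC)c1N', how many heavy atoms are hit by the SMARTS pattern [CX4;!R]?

2

The query [CX4;!R] means: aliphatic carbon with four total connections, not in a ring.
Check the 12 heavy atoms by environment: 1× o (aromatic, X2, in 5-ring) → no; 4× c (aromatic, X3, in 5-ring) → no; 2× C (X2, acyclic) → no; 1× S (X2, acyclic) → no; 2× C (X4, acyclic) → match; 2× N (X3, acyclic) → no.
That gives 2 matching atoms.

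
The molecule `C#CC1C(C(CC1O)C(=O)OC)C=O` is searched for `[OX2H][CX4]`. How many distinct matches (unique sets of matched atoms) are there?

[OX2H][CX4] is the SMARTS for an aliphatic alcohol: a hydroxyl oxygen bound to an sp3 (X4) carbon.
Exactly one fragment in the molecule meets all constraints, giving 1 match.

1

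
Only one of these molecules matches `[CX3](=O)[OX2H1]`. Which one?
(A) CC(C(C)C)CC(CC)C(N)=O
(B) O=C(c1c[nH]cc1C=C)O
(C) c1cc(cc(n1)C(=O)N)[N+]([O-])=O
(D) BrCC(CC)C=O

[CX3](=O)[OX2H1] describes an sp2 carbon double-bonded to O and single-bonded to an -OH oxygen (a carboxylic acid).
(A) has a primary amide (-C(=O)NH2) but the carbonyl is bonded to N, not to an -OH oxygen.
(B) contains a carboxylic acid group (-C(=O)OH), which satisfies every atom and bond constraint.
(C) has a primary amide (-C(=O)NH2) but the carbonyl is bonded to N, not to an -OH oxygen.
(D) has an aldehyde (-CHO) but there is no singly-bonded oxygen on the carbonyl carbon.
So the answer is (B).

B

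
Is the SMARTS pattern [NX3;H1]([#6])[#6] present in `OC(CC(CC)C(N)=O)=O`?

No

The pattern [NX3;H1]([#6])[#6] describes a trivalent nitrogen with one H, bonded to two carbons — a secondary amine.
The closest candidate here is a primary amide (-C(=O)NH2), but the -C(=O)NH2 nitrogen has H2, not H1. No other fragment satisfies the full query, so there is no match.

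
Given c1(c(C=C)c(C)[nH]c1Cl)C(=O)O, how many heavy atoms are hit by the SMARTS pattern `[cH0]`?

4

The query [cH0] means: aromatic carbon with no attached hydrogen (substituted or ring-fusion).
Check the 12 heavy atoms by environment: 1× n (aromatic, H1) → no; 4× c (aromatic, H0) → match; 1× C (H1) → no; 1× C (H2) → no; 1× Cl (H0) → no; 1× C (H3) → no; 1× C (H0) → no; 1× O (H0) → no; 1× O (H1) → no.
That gives 4 matching atoms.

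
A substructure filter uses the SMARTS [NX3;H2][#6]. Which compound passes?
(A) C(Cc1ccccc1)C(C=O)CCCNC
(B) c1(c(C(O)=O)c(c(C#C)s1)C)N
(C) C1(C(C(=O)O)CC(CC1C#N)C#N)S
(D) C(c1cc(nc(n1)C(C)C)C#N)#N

B

[NX3;H2][#6] describes a trivalent nitrogen with two H attached to carbon (a primary amine).
(A) has an N-methylamino group (-NHCH3) but the nitrogen bears two carbons and only one H (H1), not H2.
(B) contains a primary amino group (-NH2), which satisfies every atom and bond constraint.
(C) has a nitrile (-C#N) but the nitrogen is NX1 (triple-bonded), not NX3 with two H.
(D) has a nitrile (-C#N) but the nitrogen is NX1 (triple-bonded), not NX3 with two H.
So the answer is (B).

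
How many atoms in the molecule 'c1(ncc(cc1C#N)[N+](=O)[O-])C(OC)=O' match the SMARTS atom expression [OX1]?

3

The query [OX1] means: aliphatic oxygen with one total connection — typically a carbonyl =O or an oxide.
Check the 15 heavy atoms by environment: 1× n (aromatic, X2) → no; 5× c (aromatic, X3) → no; 1× C (X3) → no; 2× O (X1) → match; 1× O (X2) → no; 1× C (X4) → no; 1× C (X2) → no; 1× N (X1) → no; 1× N (charge +1, X3) → no; 1× O (charge -1, X1) → match.
Summing the matching environments: 2 + 1 = 3 matching atoms.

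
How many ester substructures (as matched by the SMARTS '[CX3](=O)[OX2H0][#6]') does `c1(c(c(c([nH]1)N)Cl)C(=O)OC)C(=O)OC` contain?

2

[CX3](=O)[OX2H0][#6] is the SMARTS for an ester: a carbonyl carbon bonded to an oxygen that is itself bonded to carbon (no H on that O).
The molecule carries 2 separate instances of a methyl-ester group (-C(=O)OCH3) meeting every constraint; each maps to a distinct set of atoms, giving 2 matches.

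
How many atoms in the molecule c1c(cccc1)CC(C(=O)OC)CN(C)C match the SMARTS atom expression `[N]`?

The query [N] means: uppercase N matches aliphatic (non-aromatic) nitrogen only.
Check the 16 heavy atoms by environment: 7× C → no; 6× c (aromatic) → no; 1× N → match; 2× O → no.
That gives 1 matching atom.

1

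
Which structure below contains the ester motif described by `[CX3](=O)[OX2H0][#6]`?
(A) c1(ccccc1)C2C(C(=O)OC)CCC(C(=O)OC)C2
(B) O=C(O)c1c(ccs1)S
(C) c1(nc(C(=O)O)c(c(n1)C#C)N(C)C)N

[CX3](=O)[OX2H0][#6] describes a carbonyl carbon bonded to an oxygen that is itself bonded to carbon (no H on that O) (an ester).
(A) contains a methyl-ester group (-C(=O)OCH3), which satisfies every atom and bond constraint.
(B) has a carboxylic acid group (-C(=O)OH) but the singly-bonded O carries H (OX2H1, not H0).
(C) has a carboxylic acid group (-C(=O)OH) but the singly-bonded O carries H (OX2H1, not H0).
So the answer is (A).

A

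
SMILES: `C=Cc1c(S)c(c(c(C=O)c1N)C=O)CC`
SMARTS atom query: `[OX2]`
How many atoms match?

0

The query [OX2] means: aliphatic oxygen with two total connections — ether, hydroxyl, or ester single-bond O.
Check the 16 heavy atoms by environment: 6× c (aromatic, X3) → no; 1× S (X2) → no; 4× C (X3) → no; 2× O (X1) → no; 1× N (X3) → no; 2× C (X4) → no.
No environment satisfies the query, so 0 matching atoms.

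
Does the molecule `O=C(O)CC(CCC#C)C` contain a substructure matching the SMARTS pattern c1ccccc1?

No

The pattern c1ccccc1 describes six aromatic carbons in a ring — a benzene ring.
The closest candidate here is a methyl group (-CH3), but no six-membered all-carbon aromatic ring is present. No other fragment satisfies the full query, so there is no match.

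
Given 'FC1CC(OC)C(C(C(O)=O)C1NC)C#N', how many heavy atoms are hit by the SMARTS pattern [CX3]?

1

Check the 16 heavy atoms by environment: 8× C (X4) → no; 1× C (X3) → match; 1× O (X1) → no; 2× O (X2) → no; 1× C (X2) → no; 1× N (X1) → no; 1× N (X3) → no; 1× F (X1) → no.
That gives 1 matching atom.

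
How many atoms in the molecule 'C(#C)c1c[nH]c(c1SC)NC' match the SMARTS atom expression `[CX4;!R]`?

Check the 11 heavy atoms by environment: 1× n (aromatic, X3, in 5-ring) → no; 4× c (aromatic, X3, in 5-ring) → no; 1× N (X3, acyclic) → no; 2× C (X4, acyclic) → match; 1× S (X2, acyclic) → no; 2× C (X2, acyclic) → no.
That gives 2 matching atoms.

2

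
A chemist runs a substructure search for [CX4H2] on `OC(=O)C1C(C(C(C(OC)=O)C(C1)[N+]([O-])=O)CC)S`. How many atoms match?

The query [CX4H2] means: sp3 carbon (X4) with exactly two hydrogens.
Check the 19 heavy atoms by environment: 5× C (H1, X4) → no; 2× C (H2, X4) → match; 1× S (H1, X2) → no; 2× C (H3, X4) → no; 2× C (H0, X3) → no; 3× O (H0, X1) → no; 1× O (H0, X2) → no; 1× O (H1, X2) → no; 1× N (charge +1, H0, X3) → no; 1× O (charge -1, H0, X1) → no.
That gives 2 matching atoms.

2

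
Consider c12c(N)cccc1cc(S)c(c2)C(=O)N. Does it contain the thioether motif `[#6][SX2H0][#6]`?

The pattern [#6][SX2H0][#6] describes an aliphatic sulfur bridging two carbons with no H on the sulfur — a thioether.
The closest candidate here is a thiol (-SH), but the sulfur has H1, not H0 bridging two carbons. No other fragment satisfies the full query, so there is no match.

No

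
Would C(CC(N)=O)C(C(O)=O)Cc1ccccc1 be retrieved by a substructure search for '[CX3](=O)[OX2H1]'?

The pattern [CX3](=O)[OX2H1] describes an sp2 carbon double-bonded to O and single-bonded to an -OH oxygen — a carboxylic acid.
The molecule carries a carboxylic acid group (-C(=O)OH), whose atoms satisfy every constraint of the query, so the pattern matches.

Yes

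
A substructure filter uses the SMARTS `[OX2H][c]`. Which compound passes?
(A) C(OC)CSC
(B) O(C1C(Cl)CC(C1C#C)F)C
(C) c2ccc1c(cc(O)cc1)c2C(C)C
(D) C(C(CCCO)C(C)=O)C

[OX2H][c] describes a hydroxyl oxygen attached to an aromatic carbon (a phenol).
(A) has a methoxy ether (-OCH3) but the oxygen has H0, not H1.
(B) has a methoxy ether (-OCH3) but the oxygen has H0, not H1.
(C) contains a hydroxyl group (-OH), which satisfies every atom and bond constraint.
(D) has a hydroxyl group (-OH) but the -OH is on an aliphatic carbon, not an aromatic c.
So the answer is (C).

C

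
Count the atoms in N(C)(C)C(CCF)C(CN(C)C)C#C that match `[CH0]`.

The query [CH0] means: aliphatic carbon with no attached hydrogen.
Check the 14 heavy atoms by environment: 3× C (H2) → no; 3× C (H1) → no; 1× F (H0) → no; 1× C (H0) → match; 2× N (H0) → no; 4× C (H3) → no.
That gives 1 matching atom.

1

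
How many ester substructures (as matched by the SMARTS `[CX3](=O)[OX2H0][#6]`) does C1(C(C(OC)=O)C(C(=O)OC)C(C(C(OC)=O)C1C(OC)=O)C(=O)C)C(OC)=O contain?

5

[CX3](=O)[OX2H0][#6] is the SMARTS for an ester: a carbonyl carbon bonded to an oxygen that is itself bonded to carbon (no H on that O).
The molecule carries 5 separate instances of a methyl-ester group (-C(=O)OCH3) meeting every constraint; each maps to a distinct set of atoms, giving 5 matches.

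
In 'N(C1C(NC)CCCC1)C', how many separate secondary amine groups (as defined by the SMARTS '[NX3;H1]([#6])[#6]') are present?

2

[NX3;H1]([#6])[#6] is the SMARTS for a secondary amine: a trivalent nitrogen with one H, bonded to two carbons.
The molecule carries 2 separate instances of an N-methylamino group (-NHCH3) meeting every constraint; each maps to a distinct set of atoms, giving 2 matches.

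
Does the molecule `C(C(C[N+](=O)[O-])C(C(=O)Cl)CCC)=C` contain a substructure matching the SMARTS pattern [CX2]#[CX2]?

No

The pattern [CX2]#[CX2] describes a carbon-carbon triple bond — an alkyne.
The closest candidate here is a vinyl group (-CH=CH2), but the C=C is a double bond; both carbons are CX3, not CX2. No other fragment satisfies the full query, so there is no match.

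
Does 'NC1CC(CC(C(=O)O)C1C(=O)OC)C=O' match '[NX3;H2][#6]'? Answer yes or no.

Yes

The pattern [NX3;H2][#6] describes a trivalent nitrogen with two H attached to carbon — a primary amine.
The molecule carries a primary amino group (-NH2), whose atoms satisfy every constraint of the query, so the pattern matches.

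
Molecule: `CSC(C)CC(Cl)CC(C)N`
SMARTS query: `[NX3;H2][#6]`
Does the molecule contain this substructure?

The pattern [NX3;H2][#6] describes a trivalent nitrogen with two H attached to carbon — a primary amine.
The molecule carries a primary amino group (-NH2), whose atoms satisfy every constraint of the query, so the pattern matches.

Yes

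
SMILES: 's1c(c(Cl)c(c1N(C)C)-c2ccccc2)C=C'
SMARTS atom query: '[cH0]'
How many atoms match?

Check the 17 heavy atoms by environment: 1× s (aromatic, H0) → no; 5× c (aromatic, H0) → match; 1× Cl (H0) → no; 1× N (H0) → no; 2× C (H3) → no; 5× c (aromatic, H1) → no; 1× C (H1) → no; 1× C (H2) → no.
That gives 5 matching atoms.

5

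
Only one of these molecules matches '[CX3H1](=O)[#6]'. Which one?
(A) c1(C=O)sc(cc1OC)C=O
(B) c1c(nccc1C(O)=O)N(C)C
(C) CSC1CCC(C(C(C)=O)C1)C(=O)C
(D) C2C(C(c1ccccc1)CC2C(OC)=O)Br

A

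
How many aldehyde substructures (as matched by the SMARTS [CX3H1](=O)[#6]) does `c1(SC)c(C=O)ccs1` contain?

1

[CX3H1](=O)[#6] is the SMARTS for an aldehyde: an sp2 carbon with one H, double-bonded to O and single-bonded to carbon.
Exactly one fragment in the molecule meets all constraints, giving 1 match.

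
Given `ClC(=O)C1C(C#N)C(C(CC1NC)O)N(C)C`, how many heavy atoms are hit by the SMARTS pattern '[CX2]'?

1

The query [CX2] means: C with X2: aliphatic carbon with exactly 2 total connections.
Check the 17 heavy atoms by environment: 9× C (X4) → no; 1× C (X2) → match; 1× N (X1) → no; 1× O (X2) → no; 2× N (X3) → no; 1× C (X3) → no; 1× O (X1) → no; 1× Cl (X1) → no.
That gives 1 matching atom.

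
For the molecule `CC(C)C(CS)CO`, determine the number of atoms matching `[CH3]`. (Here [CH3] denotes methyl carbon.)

The query [CH3] means: aliphatic carbon with exactly three hydrogens.
Check the 8 heavy atoms by environment: 2× C (H2) → no; 2× C (H1) → no; 1× S (H1) → no; 1× O (H1) → no; 2× C (H3) → match.
That gives 2 matching atoms.

2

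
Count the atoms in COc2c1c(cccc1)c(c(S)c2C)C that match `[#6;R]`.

The query [#6;R] means: carbon that is part of a ring.
Check the 15 heavy atoms by environment: 10× c (aromatic, in 6-ring) → match; 1× S (acyclic) → no; 1× O (acyclic) → no; 3× C (acyclic) → no.
That gives 10 matching atoms.

10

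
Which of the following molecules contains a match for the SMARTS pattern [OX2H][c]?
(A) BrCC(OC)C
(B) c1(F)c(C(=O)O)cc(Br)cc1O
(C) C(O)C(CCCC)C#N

[OX2H][c] describes a hydroxyl oxygen attached to an aromatic carbon (a phenol).
(A) has a methoxy ether (-OCH3) but the oxygen has H0, not H1.
(B) contains a hydroxyl group (-OH), which satisfies every atom and bond constraint.
(C) has a hydroxyl group (-OH) but the -OH is on an aliphatic carbon, not an aromatic c.
So the answer is (B).

B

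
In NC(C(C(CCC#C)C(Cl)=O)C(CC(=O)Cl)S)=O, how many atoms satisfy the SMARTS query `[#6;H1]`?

4

The query [#6;H1] means: any carbon bearing exactly one hydrogen.
Check the 18 heavy atoms by environment: 3× C (H2) → no; 4× C (H1) → match; 4× C (H0) → no; 3× O (H0) → no; 2× Cl (H0) → no; 1× N (H2) → no; 1× S (H1) → no.
That gives 4 matching atoms.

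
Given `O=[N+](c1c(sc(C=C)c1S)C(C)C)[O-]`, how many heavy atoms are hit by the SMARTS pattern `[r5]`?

5

The query [r5] means: r5 matches atoms in a five-membered ring.
Check the 14 heavy atoms by environment: 1× s (aromatic, in 5-ring) → match; 4× c (aromatic, in 5-ring) → match; 1× N (charge +1, acyclic) → no; 1× O (charge -1, acyclic) → no; 1× O (acyclic) → no; 5× C (acyclic) → no; 1× S (acyclic) → no.
Summing the matching environments: 1 + 4 = 5 matching atoms.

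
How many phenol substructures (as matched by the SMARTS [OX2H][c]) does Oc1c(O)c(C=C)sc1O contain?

3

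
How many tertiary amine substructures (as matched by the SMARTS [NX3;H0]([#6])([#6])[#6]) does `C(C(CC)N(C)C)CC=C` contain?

1

[NX3;H0]([#6])([#6])[#6] is the SMARTS for a tertiary amine: a trivalent nitrogen with no H, bonded to three carbons.
Exactly one fragment in the molecule meets all constraints, giving 1 match.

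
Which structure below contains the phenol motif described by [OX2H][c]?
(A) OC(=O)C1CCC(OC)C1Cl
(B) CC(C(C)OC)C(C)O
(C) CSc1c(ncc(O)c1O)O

[OX2H][c] describes a hydroxyl oxygen attached to an aromatic carbon (a phenol).
(A) has a methoxy ether (-OCH3) but the oxygen has H0, not H1.
(B) has a hydroxyl group (-OH) but the -OH is on an aliphatic carbon, not an aromatic c.
(C) contains a hydroxyl group (-OH), which satisfies every atom and bond constraint.
So the answer is (C).

C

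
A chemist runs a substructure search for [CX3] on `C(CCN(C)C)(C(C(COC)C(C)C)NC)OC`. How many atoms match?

The query [CX3] means: C with X3: aliphatic carbon with exactly 3 total connections.
Check the 18 heavy atoms by environment: 14× C (X4) → no; 2× N (X3) → no; 2× O (X2) → no.
No environment satisfies the query, so 0 matching atoms.

0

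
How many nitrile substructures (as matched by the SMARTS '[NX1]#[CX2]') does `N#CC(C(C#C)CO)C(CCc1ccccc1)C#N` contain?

2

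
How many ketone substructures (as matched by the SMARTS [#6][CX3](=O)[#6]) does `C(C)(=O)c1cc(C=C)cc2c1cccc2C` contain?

[#6][CX3](=O)[#6] is the SMARTS for a ketone: a carbonyl carbon (no H) flanked by two carbons.
Exactly one fragment in the molecule meets all constraints, giving 1 match.

1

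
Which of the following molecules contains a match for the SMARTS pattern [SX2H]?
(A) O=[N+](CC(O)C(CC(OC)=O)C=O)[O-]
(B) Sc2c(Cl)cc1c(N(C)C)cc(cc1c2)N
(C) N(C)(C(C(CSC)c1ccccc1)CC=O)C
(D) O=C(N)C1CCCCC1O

B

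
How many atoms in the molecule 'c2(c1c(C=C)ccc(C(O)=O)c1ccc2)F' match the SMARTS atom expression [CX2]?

Check the 16 heavy atoms by environment: 10× c (aromatic, X3) → no; 3× C (X3) → no; 1× O (X1) → no; 1× O (X2) → no; 1× F (X1) → no.
No environment satisfies the query, so 0 matching atoms.

0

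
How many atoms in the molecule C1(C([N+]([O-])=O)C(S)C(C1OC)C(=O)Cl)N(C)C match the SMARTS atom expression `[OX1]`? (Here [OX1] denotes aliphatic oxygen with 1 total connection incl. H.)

3

Check the 17 heavy atoms by environment: 8× C (X4) → no; 1× N (X3) → no; 1× S (X2) → no; 1× C (X3) → no; 2× O (X1) → match; 1× Cl (X1) → no; 1× N (charge +1, X3) → no; 1× O (charge -1, X1) → match; 1× O (X2) → no.
Summing the matching environments: 2 + 1 = 3 matching atoms.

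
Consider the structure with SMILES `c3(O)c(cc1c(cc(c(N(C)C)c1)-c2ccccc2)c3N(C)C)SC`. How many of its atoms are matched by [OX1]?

The query [OX1] means: aliphatic oxygen with one total connection — typically a carbonyl =O or an oxide.
Check the 25 heavy atoms by environment: 16× c (aromatic, X3) → no; 2× N (X3) → no; 5× C (X4) → no; 1× S (X2) → no; 1× O (X2) → no.
No environment satisfies the query, so 0 matching atoms.

0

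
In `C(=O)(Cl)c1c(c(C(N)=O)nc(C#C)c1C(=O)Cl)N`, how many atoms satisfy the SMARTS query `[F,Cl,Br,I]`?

The query [F,Cl,Br,I] means: comma = OR; matches any of F, Cl, Br, I.
Check the 18 heavy atoms by environment: 1× n (aromatic) → no; 5× c (aromatic) → no; 2× N → no; 5× C → no; 3× O → no; 2× Cl → match.
That gives 2 matching atoms.

2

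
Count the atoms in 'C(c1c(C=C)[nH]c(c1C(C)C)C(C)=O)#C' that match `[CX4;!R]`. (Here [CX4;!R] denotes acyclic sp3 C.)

The query [CX4;!R] means: aliphatic carbon with four total connections, not in a ring.
Check the 15 heavy atoms by environment: 1× n (aromatic, X3, in 5-ring) → no; 4× c (aromatic, X3, in 5-ring) → no; 4× C (X4, acyclic) → match; 3× C (X3, acyclic) → no; 1× O (X1, acyclic) → no; 2× C (X2, acyclic) → no.
That gives 4 matching atoms.

4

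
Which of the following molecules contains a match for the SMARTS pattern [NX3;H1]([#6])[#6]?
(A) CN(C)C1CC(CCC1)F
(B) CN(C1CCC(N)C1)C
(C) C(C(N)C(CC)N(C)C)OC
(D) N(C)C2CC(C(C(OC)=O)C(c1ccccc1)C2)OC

D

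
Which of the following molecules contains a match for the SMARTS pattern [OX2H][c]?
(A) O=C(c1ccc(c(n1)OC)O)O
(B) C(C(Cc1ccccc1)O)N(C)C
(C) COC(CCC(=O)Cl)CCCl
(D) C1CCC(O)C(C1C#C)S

A

[OX2H][c] describes a hydroxyl oxygen attached to an aromatic carbon (a phenol).
(A) contains a hydroxyl group (-OH), which satisfies every atom and bond constraint.
(B) has a hydroxyl group (-OH) but the -OH is on an aliphatic carbon, not an aromatic c.
(C) has a methoxy ether (-OCH3) but the oxygen has H0, not H1.
(D) has a hydroxyl group (-OH) but the -OH is on an aliphatic carbon, not an aromatic c.
So the answer is (A).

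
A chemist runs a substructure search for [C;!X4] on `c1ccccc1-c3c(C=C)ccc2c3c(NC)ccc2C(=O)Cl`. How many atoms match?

Check the 23 heavy atoms by environment: 16× c (aromatic, X3) → no; 1× N (X3) → no; 1× C (X4) → no; 3× C (X3) → match; 1× O (X1) → no; 1× Cl (X1) → no.
That gives 3 matching atoms.

3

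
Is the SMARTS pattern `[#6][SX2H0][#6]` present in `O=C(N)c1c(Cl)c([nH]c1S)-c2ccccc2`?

No

The pattern [#6][SX2H0][#6] describes an aliphatic sulfur bridging two carbons with no H on the sulfur — a thioether.
The closest candidate here is a thiol (-SH), but the sulfur has H1, not H0 bridging two carbons. No other fragment satisfies the full query, so there is no match.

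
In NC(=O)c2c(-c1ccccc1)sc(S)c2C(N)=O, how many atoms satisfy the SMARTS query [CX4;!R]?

0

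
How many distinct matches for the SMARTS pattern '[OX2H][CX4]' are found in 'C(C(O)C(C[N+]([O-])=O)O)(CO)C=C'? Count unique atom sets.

3

[OX2H][CX4] is the SMARTS for an aliphatic alcohol: a hydroxyl oxygen bound to an sp3 (X4) carbon.
The molecule carries 3 separate instances of a hydroxyl group (-OH) meeting every constraint; each maps to a distinct set of atoms, giving 3 matches.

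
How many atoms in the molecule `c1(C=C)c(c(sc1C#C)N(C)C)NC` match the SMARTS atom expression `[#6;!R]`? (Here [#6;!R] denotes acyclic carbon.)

7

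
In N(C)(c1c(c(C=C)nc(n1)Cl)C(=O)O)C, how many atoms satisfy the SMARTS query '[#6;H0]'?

5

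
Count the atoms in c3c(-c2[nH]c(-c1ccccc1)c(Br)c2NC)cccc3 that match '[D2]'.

12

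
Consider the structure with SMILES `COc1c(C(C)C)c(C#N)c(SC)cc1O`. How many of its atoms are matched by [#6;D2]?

2

Check the 16 heavy atoms by environment: 5× c (aromatic, D3) → no; 1× c (aromatic, D2) → match; 1× O (D1) → no; 1× C (D3) → no; 4× C (D1) → no; 1× S (D2) → no; 1× O (D2) → no; 1× C (D2) → match; 1× N (D1) → no.
Summing the matching environments: 1 + 1 = 2 matching atoms.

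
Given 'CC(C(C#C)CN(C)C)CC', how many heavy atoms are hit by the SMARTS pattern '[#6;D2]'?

3

The query [#6;D2] means: any carbon bonded to exactly two heavy atoms.
Check the 11 heavy atoms by environment: 3× C (D2) → match; 2× C (D3) → no; 5× C (D1) → no; 1× N (D3) → no.
That gives 3 matching atoms.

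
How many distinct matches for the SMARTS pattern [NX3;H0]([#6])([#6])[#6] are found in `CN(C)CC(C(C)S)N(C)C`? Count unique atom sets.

2

[NX3;H0]([#6])([#6])[#6] is the SMARTS for a tertiary amine: a trivalent nitrogen with no H, bonded to three carbons.
The molecule carries 2 separate instances of a dimethylamino group (-N(CH3)2) meeting every constraint; each maps to a distinct set of atoms, giving 2 matches.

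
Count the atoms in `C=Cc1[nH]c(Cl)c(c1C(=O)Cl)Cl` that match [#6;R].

4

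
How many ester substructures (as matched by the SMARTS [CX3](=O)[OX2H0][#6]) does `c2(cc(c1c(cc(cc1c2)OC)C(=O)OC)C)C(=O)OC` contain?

[CX3](=O)[OX2H0][#6] is the SMARTS for an ester: a carbonyl carbon bonded to an oxygen that is itself bonded to carbon (no H on that O).
The molecule carries 2 separate instances of a methyl-ester group (-C(=O)OCH3) meeting every constraint; each maps to a distinct set of atoms, giving 2 matches.

2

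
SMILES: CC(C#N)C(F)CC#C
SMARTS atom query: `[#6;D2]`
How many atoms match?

3

The query [#6;D2] means: any carbon bonded to exactly two heavy atoms.
Check the 9 heavy atoms by environment: 2× C (D1) → no; 2× C (D3) → no; 3× C (D2) → match; 1× N (D1) → no; 1× F (D1) → no.
That gives 3 matching atoms.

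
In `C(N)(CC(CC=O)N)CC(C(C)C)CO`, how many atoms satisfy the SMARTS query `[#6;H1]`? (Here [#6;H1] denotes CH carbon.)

5

The query [#6;H1] means: any carbon bearing exactly one hydrogen.
Check the 15 heavy atoms by environment: 4× C (H2) → no; 5× C (H1) → match; 1× O (H1) → no; 1× O (H0) → no; 2× N (H2) → no; 2× C (H3) → no.
That gives 5 matching atoms.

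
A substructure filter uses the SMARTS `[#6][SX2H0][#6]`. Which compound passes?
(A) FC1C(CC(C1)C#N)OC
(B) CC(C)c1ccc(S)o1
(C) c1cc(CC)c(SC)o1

C

[#6][SX2H0][#6] describes an aliphatic sulfur bridging two carbons with no H on the sulfur (a thioether).
(A) has a methoxy ether (-OCH3) but the bridging atom is O, not S.
(B) has a thiol (-SH) but the sulfur has H1, not H0 bridging two carbons.
(C) contains a methylthio ether (-SCH3), which satisfies every atom and bond constraint.
So the answer is (C).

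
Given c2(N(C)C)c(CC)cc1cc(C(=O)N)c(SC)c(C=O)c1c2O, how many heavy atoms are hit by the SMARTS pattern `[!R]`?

13

The query [!R] means: !R matches any atom not in a ring.
Check the 23 heavy atoms by environment: 10× c (aromatic, in 6-ring) → no; 7× C (acyclic) → match; 3× O (acyclic) → match; 2× N (acyclic) → match; 1× S (acyclic) → match.
Summing the matching environments: 7 + 3 + 2 + 1 = 13 matching atoms.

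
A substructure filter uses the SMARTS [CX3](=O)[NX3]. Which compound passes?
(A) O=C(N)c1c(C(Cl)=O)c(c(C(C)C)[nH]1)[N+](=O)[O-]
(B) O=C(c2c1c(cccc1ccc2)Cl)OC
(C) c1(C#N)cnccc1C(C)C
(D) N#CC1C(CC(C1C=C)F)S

A

[CX3](=O)[NX3] describes a carbonyl carbon bonded to a trivalent nitrogen (an amide).
(A) contains a primary amide (-C(=O)NH2), which satisfies every atom and bond constraint.
(B) has a methyl-ester group (-C(=O)OCH3) but the carbonyl is bonded to O, not to an NX3 nitrogen.
(C) has a nitrile (-C#N) but the nitrile N is NX1 (triple-bonded), not NX3.
(D) has a nitrile (-C#N) but the nitrile N is NX1 (triple-bonded), not NX3.
So the answer is (A).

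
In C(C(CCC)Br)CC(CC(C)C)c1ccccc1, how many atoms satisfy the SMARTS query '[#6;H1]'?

The query [#6;H1] means: any carbon bearing exactly one hydrogen.
Check the 18 heavy atoms by environment: 5× C (H2) → no; 3× C (H1) → match; 1× c (aromatic, H0) → no; 5× c (aromatic, H1) → match; 1× Br (H0) → no; 3× C (H3) → no.
Summing the matching environments: 3 + 5 = 8 matching atoms.

8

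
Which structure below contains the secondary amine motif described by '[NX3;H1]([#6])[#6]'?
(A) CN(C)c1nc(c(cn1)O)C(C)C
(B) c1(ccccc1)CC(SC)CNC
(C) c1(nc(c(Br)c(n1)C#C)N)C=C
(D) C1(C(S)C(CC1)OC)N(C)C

B

[NX3;H1]([#6])[#6] describes a trivalent nitrogen with one H, bonded to two carbons (a secondary amine).
(A) has a dimethylamino group (-N(CH3)2) but the nitrogen has H0, not H1.
(B) contains an N-methylamino group (-NHCH3), which satisfies every atom and bond constraint.
(C) has a primary amino group (-NH2) but the nitrogen has H2 and only one carbon neighbour.
(D) has a dimethylamino group (-N(CH3)2) but the nitrogen has H0, not H1.
So the answer is (B).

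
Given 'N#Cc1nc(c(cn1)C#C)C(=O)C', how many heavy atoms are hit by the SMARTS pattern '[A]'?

7

The query [A] means: A matches any aliphatic (non-aromatic) heavy atom.
Check the 13 heavy atoms by environment: 2× n (aromatic) → no; 4× c (aromatic) → no; 5× C → match; 1× N → match; 1× O → match.
Summing the matching environments: 5 + 1 + 1 = 7 matching atoms.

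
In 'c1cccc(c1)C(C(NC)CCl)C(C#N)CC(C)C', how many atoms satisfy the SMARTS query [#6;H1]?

The query [#6;H1] means: any carbon bearing exactly one hydrogen.
Check the 19 heavy atoms by environment: 2× C (H2) → no; 4× C (H1) → match; 3× C (H3) → no; 1× c (aromatic, H0) → no; 5× c (aromatic, H1) → match; 1× N (H1) → no; 1× C (H0) → no; 1× N (H0) → no; 1× Cl (H0) → no.
Summing the matching environments: 4 + 5 = 9 matching atoms.

9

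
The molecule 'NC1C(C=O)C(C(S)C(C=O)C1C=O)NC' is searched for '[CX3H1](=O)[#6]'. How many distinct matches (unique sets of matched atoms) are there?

3

[CX3H1](=O)[#6] is the SMARTS for an aldehyde: an sp2 carbon with one H, double-bonded to O and single-bonded to carbon.
The molecule carries 3 separate instances of an aldehyde (-CHO) meeting every constraint; each maps to a distinct set of atoms, giving 3 matches.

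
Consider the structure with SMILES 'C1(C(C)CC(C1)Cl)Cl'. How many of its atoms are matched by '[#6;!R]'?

Check the 8 heavy atoms by environment: 5× C (in 5-ring) → no; 2× Cl (acyclic) → no; 1× C (acyclic) → match.
That gives 1 matching atom.

1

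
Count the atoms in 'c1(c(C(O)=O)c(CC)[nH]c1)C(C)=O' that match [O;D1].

The query [O;D1] means: aliphatic oxygen bonded to exactly one heavy atom.
Check the 13 heavy atoms by environment: 1× n (aromatic, D2) → no; 3× c (aromatic, D3) → no; 1× c (aromatic, D2) → no; 2× C (D3) → no; 3× O (D1) → match; 1× C (D2) → no; 2× C (D1) → no.
That gives 3 matching atoms.

3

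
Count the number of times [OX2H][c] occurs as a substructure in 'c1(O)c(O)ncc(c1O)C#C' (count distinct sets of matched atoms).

[OX2H][c] is the SMARTS for a phenol: a hydroxyl oxygen attached to an aromatic carbon.
The molecule carries 3 separate instances of a hydroxyl group (-OH) meeting every constraint; each maps to a distinct set of atoms, giving 3 matches.

3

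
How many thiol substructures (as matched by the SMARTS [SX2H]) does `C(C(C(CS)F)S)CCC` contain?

2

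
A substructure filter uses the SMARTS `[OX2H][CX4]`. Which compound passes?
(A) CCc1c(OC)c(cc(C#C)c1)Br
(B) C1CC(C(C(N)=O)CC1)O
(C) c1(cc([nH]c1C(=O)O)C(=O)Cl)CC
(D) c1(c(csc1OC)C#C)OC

B

[OX2H][CX4] describes a hydroxyl oxygen bound to an sp3 (X4) carbon (an aliphatic alcohol).
(A) has a methoxy ether (-OCH3) but the oxygen has H0 (ether), not H1.
(B) contains a hydroxyl group (-OH), which satisfies every atom and bond constraint.
(C) has a carboxylic acid group (-C(=O)OH) but the -OH is on a CX3 carbonyl carbon, not a CX4 carbon.
(D) has a methoxy ether (-OCH3) but the oxygen has H0 (ether), not H1.
So the answer is (B).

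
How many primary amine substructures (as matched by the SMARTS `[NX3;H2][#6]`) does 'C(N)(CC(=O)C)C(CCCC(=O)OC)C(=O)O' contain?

[NX3;H2][#6] is the SMARTS for a primary amine: a trivalent nitrogen with two H attached to carbon.
Exactly one fragment in the molecule meets all constraints, giving 1 match.

1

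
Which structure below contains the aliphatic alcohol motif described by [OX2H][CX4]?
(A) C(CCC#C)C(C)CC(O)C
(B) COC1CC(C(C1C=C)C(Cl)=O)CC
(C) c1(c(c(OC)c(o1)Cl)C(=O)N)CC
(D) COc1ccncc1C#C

A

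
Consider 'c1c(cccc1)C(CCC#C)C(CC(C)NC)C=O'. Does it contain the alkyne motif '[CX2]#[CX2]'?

Yes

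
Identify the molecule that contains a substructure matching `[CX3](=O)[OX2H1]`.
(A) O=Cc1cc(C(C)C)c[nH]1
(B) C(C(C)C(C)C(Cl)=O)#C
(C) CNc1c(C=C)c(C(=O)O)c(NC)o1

[CX3](=O)[OX2H1] describes an sp2 carbon double-bonded to O and single-bonded to an -OH oxygen (a carboxylic acid).
(A) has an aldehyde (-CHO) but there is no singly-bonded oxygen on the carbonyl carbon.
(B) has an acyl chloride (-C(=O)Cl) but the carbonyl is bonded to Cl, not to an -OH oxygen.
(C) contains a carboxylic acid group (-C(=O)OH), which satisfies every atom and bond constraint.
So the answer is (C).

C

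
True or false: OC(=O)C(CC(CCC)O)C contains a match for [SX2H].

False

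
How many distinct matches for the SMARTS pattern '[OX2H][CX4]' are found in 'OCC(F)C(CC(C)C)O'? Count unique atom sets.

[OX2H][CX4] is the SMARTS for an aliphatic alcohol: a hydroxyl oxygen bound to an sp3 (X4) carbon.
The molecule carries 2 separate instances of a hydroxyl group (-OH) meeting every constraint; each maps to a distinct set of atoms, giving 2 matches.

2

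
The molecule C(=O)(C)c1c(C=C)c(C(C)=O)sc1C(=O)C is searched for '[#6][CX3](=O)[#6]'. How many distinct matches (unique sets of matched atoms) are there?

3

[#6][CX3](=O)[#6] is the SMARTS for a ketone: a carbonyl carbon (no H) flanked by two carbons.
The molecule carries 3 separate instances of an acetyl/ketone group (-C(=O)CH3) meeting every constraint; each maps to a distinct set of atoms, giving 3 matches.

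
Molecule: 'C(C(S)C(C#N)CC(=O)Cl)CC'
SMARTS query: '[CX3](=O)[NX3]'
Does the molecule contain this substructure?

No

The pattern [CX3](=O)[NX3] describes a carbonyl carbon bonded to a trivalent nitrogen — an amide.
The closest candidate here is a nitrile (-C#N), but the nitrile N is NX1 (triple-bonded), not NX3. No other fragment satisfies the full query, so there is no match.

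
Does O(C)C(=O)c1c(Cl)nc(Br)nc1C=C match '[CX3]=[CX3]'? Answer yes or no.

Yes

The pattern [CX3]=[CX3] describes a non-aromatic C=C double bond between two sp2 carbons — an alkene.
The molecule carries a vinyl group (-CH=CH2), whose atoms satisfy every constraint of the query, so the pattern matches.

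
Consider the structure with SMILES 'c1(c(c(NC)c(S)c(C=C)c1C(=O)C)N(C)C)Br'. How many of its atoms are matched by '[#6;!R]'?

7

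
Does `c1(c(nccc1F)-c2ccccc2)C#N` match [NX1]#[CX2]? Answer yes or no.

Yes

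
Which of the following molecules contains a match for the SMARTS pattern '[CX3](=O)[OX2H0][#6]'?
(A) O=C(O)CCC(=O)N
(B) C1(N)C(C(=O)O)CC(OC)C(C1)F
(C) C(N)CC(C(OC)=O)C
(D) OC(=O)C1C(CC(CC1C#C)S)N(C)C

C

[CX3](=O)[OX2H0][#6] describes a carbonyl carbon bonded to an oxygen that is itself bonded to carbon (no H on that O) (an ester).
(A) has a carboxylic acid group (-C(=O)OH) but the singly-bonded O carries H (OX2H1, not H0).
(B) has a methoxy ether (-OCH3) but the ether oxygen is not adjacent to a C=O carbon.
(C) contains a methyl-ester group (-C(=O)OCH3), which satisfies every atom and bond constraint.
(D) has a carboxylic acid group (-C(=O)OH) but the singly-bonded O carries H (OX2H1, not H0).
So the answer is (C).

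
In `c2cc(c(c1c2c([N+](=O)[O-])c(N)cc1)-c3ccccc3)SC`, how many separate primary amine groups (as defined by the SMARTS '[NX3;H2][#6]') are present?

1

[NX3;H2][#6] is the SMARTS for a primary amine: a trivalent nitrogen with two H attached to carbon.
Exactly one fragment in the molecule meets all constraints, giving 1 match.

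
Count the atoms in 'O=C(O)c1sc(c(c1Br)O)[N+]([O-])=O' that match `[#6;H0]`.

5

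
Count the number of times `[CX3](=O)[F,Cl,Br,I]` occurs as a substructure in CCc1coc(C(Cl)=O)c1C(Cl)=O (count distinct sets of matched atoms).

2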